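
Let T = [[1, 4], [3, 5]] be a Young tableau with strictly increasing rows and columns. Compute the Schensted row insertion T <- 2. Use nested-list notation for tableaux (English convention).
[[1, 2], [3, 4], [5]]

In row 1, 2 replaces 4 (the leftmost entry greater than 2); 4 is bumped to row 2. In row 2, 4 replaces 5 (the leftmost entry greater than 4); 5 is bumped to row 3. 5 starts a new row 3. The new tableau is [[1, 2], [3, 4], [5]].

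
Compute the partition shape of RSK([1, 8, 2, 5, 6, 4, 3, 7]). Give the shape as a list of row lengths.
RSK row insertion gives P = [[1, 2, 3, 6, 7], [4], [5], [8]], which has shape [5, 1, 1, 1].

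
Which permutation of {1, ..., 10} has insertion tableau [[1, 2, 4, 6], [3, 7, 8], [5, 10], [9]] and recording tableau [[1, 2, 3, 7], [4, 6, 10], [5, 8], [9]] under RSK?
1 9 10 5 3 7 8 4 2 6

Reverse RSK: for i = n, n-1, ..., 1, locate i in Q, remove the corresponding corner cell from P, and reverse-bump its entry up through P; the value ejected from row 1 is w(i).

So w = 1 9 10 5 3 7 8 4 2 6.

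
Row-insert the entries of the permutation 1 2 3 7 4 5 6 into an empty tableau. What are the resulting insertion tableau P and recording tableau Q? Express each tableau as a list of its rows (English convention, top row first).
P = [[1, 2, 3, 4, 5, 6], [7]], Q = [[1, 2, 3, 4, 6, 7], [5]]

Insert each entry of the permutation into P by Schensted row insertion, recording in Q the position of each new cell.

Insert 1: appended to row 1. P = [[1]].
Insert 2: appended to row 1. P = [[1, 2]].
Insert 3: appended to row 1. P = [[1, 2, 3]].
Insert 7: appended to row 1. P = [[1, 2, 3, 7]].
Insert 4: 4 bumps 7 from row 1; 7 starts row 2. P = [[1, 2, 3, 4], [7]].
Insert 5: appended to row 1. P = [[1, 2, 3, 4, 5], [7]].
Insert 6: appended to row 1. P = [[1, 2, 3, 4, 5, 6], [7]].

So P = [[1, 2, 3, 4, 5, 6], [7]], Q = [[1, 2, 3, 4, 6, 7], [5]].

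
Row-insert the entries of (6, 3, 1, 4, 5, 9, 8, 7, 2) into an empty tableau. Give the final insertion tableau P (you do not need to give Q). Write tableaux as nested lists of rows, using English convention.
P = [[1, 2, 5, 7], [3, 4], [6, 8], [9]]

Insert 6: appended to row 1. P = [[6]].
Insert 3: 3 bumps 6 from row 1; 6 starts row 2. P = [[3], [6]].
Insert 1: 1 bumps 3 from row 1; 3 bumps 6 from row 2; 6 starts row 3. P = [[1], [3], [6]].
Insert 4: appended to row 1. P = [[1, 4], [3], [6]].
Insert 5: appended to row 1. P = [[1, 4, 5], [3], [6]].
Insert 9: appended to row 1. P = [[1, 4, 5, 9], [3], [6]].
Insert 8: 8 bumps 9 from row 1; 9 appends to row 2. P = [[1, 4, 5, 8], [3, 9], [6]].
Insert 7: 7 bumps 8 from row 1; 8 bumps 9 from row 2; 9 appends to row 3. P = [[1, 4, 5, 7], [3, 8], [6, 9]].
Insert 2: 2 bumps 4 from row 1; 4 bumps 8 from row 2; 8 bumps 9 from row 3; 9 starts row 4. P = [[1, 2, 5, 7], [3, 4], [6, 8], [9]].

So P = [[1, 2, 5, 7], [3, 4], [6, 8], [9]].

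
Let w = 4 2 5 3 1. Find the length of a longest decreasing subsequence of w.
3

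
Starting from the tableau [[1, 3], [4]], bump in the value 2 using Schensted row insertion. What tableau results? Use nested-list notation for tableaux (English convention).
[[1, 2], [3], [4]]

In row 1, 2 replaces 3 (the leftmost entry greater than 2); 3 is bumped to row 2. In row 2, 3 replaces 4 (the leftmost entry greater than 3); 4 is bumped to row 3. 4 starts a new row 3. The new tableau is [[1, 2], [3], [4]].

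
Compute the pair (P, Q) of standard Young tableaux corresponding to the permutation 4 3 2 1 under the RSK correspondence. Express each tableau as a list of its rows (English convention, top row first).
P = [[1], [2], [3], [4]], Q = [[1], [2], [3], [4]]

Insert each entry of the permutation into P by Schensted row insertion, recording in Q the position of each new cell.

Insert 4: appended to row 1. P = [[4]], Q = [[1]].
Insert 3: 3 bumps 4 from row 1; 4 starts row 2. P = [[3], [4]], Q = [[1], [2]].
Insert 2: 2 bumps 3 from row 1; 3 bumps 4 from row 2; 4 starts row 3. P = [[2], [3], [4]], Q = [[1], [2], [3]].
Insert 1: 1 bumps 2 from row 1; 2 bumps 3 from row 2; 3 bumps 4 from row 3; 4 starts row 4. P = [[1], [2], [3], [4]], Q = [[1], [2], [3], [4]].

So P = [[1], [2], [3], [4]], Q = [[1], [2], [3], [4]].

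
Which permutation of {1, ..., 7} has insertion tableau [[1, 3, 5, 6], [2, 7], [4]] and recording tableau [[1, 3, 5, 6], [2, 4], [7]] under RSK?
4 2 7 3 5 6 1

Reverse the RSK construction: for i from n down to 1, find the cell of Q containing i, remove the entry at that cell from P, and reverse-bump it up through P; the value ejected from row 1 is w(i).

Step i=7: Q has 7 at row 3, column 1; remove 4 from row 3 of P and reverse-bump: 4 enters row 2 and ejects 2; 2 enters row 1 and ejects 1. So w(7) = 1. P is now [[2, 3, 5, 6], [4, 7]].
Step i=6: Q has 6 at row 1, column 4; remove that cell from P, ejecting 6. So w(6) = 6. P is now [[2, 3, 5], [4, 7]].
Step i=5: Q has 5 at row 1, column 3; remove that cell from P, ejecting 5. So w(5) = 5. P is now [[2, 3], [4, 7]].
Step i=4: Q has 4 at row 2, column 2; remove 7 from row 2 of P and reverse-bump: 7 enters row 1 and ejects 3. So w(4) = 3. P is now [[2, 7], [4]].
Step i=3: Q has 3 at row 1, column 2; remove that cell from P, ejecting 7. So w(3) = 7. P is now [[2], [4]].
Step i=2: Q has 2 at row 2, column 1; remove 4 from row 2 of P and reverse-bump: 4 enters row 1 and ejects 2. So w(2) = 2. P is now [[4]].
Step i=1: Q has 1 at row 1, column 1; remove that cell from P, ejecting 4. So w(1) = 4. P is now [].

So w = 4 2 7 3 5 6 1.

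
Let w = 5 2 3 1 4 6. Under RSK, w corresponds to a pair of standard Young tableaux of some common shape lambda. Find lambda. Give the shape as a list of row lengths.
[4, 1, 1]

RSK row insertion gives P = [[1, 3, 4, 6], [2], [5]], which has shape [4, 1, 1].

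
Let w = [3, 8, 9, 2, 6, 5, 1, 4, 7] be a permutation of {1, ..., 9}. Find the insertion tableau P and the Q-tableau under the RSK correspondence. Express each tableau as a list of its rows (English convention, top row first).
P = [[1, 4, 7], [2, 5, 9], [3, 6], [8]], Q = [[1, 2, 3], [4, 5, 9], [6, 8], [7]]

Insert each entry of the permutation into P by Schensted row insertion, recording in Q the position of each new cell.

Insert 3: appended to row 1. P = [[3]], Q = [[1]].
Insert 8: appended to row 1. P = [[3, 8]], Q = [[1, 2]].
Insert 9: appended to row 1. P = [[3, 8, 9]], Q = [[1, 2, 3]].
Insert 2: 2 bumps 3 from row 1; 3 starts row 2. P = [[2, 8, 9], [3]], Q = [[1, 2, 3], [4]].
Insert 6: 6 bumps 8 from row 1; 8 appends to row 2. P = [[2, 6, 9], [3, 8]], Q = [[1, 2, 3], [4, 5]].
Insert 5: 5 bumps 6 from row 1; 6 bumps 8 from row 2; 8 starts row 3. P = [[2, 5, 9], [3, 6], [8]], Q = [[1, 2, 3], [4, 5], [6]].
Insert 1: 1 bumps 2 from row 1; 2 bumps 3 from row 2; 3 bumps 8 from row 3; 8 starts row 4. P = [[1, 5, 9], [2, 6], [3], [8]], Q = [[1, 2, 3], [4, 5], [6], [7]].
Insert 4: 4 bumps 5 from row 1; 5 bumps 6 from row 2; 6 appends to row 3. P = [[1, 4, 9], [2, 5], [3, 6], [8]], Q = [[1, 2, 3], [4, 5], [6, 8], [7]].
Insert 7: 7 bumps 9 from row 1; 9 appends to row 2. P = [[1, 4, 7], [2, 5, 9], [3, 6], [8]], Q = [[1, 2, 3], [4, 5, 9], [6, 8], [7]].

So P = [[1, 4, 7], [2, 5, 9], [3, 6], [8]], Q = [[1, 2, 3], [4, 5, 9], [6, 8], [7]].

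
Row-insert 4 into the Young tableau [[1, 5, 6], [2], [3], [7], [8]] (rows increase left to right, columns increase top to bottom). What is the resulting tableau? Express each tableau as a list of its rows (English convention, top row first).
[[1, 4, 6], [2, 5], [3], [7], [8]]

In row 1, 4 replaces 5 (the leftmost entry greater than 4); 5 is bumped to row 2. 5 is appended to row 2. The new tableau is [[1, 4, 6], [2, 5], [3], [7], [8]].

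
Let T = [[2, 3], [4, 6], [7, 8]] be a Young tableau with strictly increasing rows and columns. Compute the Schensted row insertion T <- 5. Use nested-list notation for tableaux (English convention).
[[2, 3, 5], [4, 6], [7, 8]]

5 is larger than every entry of row 1, so it is appended to row 1. The new tableau is [[2, 3, 5], [4, 6], [7, 8]].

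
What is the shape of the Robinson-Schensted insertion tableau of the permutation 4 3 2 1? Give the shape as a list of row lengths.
Row-insert each entry into an empty tableau.

After inserting 4: P = [[4]].
After inserting 3: P = [[3], [4]].
After inserting 2: P = [[2], [3], [4]].
After inserting 1: P = [[1], [2], [3], [4]].

The final insertion tableau P = [[1], [2], [3], [4]] has shape [1, 1, 1, 1].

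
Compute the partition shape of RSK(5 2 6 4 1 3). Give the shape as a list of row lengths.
[2, 2, 2]

Row-insert each entry into an empty tableau.

After inserting 5: P = [[5]].
After inserting 2: P = [[2], [5]].
After inserting 6: P = [[2, 6], [5]].
After inserting 4: P = [[2, 4], [5, 6]].
After inserting 1: P = [[1, 4], [2, 6], [5]].
After inserting 3: P = [[1, 3], [2, 4], [5, 6]].

The final insertion tableau P = [[1, 3], [2, 4], [5, 6]] has shape [2, 2, 2].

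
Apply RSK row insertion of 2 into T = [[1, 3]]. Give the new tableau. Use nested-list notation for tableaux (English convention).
In row 1, 2 replaces 3 (the leftmost entry greater than 2); 3 is bumped to row 2. 3 starts a new row 2. The new tableau is [[1, 2], [3]].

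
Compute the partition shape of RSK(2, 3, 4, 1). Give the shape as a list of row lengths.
Row-insert each entry into an empty tableau.

After inserting 2: P = [[2]].
After inserting 3: P = [[2, 3]].
After inserting 4: P = [[2, 3, 4]].
After inserting 1: P = [[1, 3, 4], [2]].

The final insertion tableau P = [[1, 3, 4], [2]] has shape [3, 1].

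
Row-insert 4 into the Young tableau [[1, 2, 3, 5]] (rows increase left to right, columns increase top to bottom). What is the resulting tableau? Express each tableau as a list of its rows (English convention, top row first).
In row 1, 4 replaces 5 (the leftmost entry greater than 4); 5 is bumped to row 2. 5 starts a new row 2. The new tableau is [[1, 2, 3, 4], [5]].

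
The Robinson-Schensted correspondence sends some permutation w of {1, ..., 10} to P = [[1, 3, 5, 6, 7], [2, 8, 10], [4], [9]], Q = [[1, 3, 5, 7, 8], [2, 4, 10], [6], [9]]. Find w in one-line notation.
4 2 9 3 8 5 6 10 1 7

Reverse RSK: for i = n, n-1, ..., 1, locate i in Q, remove the corresponding corner cell from P, and reverse-bump its entry up through P; the value ejected from row 1 is w(i).

So w = 4 2 9 3 8 5 6 10 1 7.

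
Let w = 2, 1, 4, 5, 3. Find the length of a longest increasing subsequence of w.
3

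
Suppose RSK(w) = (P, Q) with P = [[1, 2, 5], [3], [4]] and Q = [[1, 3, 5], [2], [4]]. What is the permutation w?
Reverse RSK: for i = n, n-1, ..., 1, locate i in Q, remove the corresponding corner cell from P, and reverse-bump its entry up through P; the value ejected from row 1 is w(i).

So w = 4 1 3 2 5.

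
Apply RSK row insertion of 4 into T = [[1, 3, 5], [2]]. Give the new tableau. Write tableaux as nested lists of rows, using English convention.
In row 1, 4 replaces 5 (the leftmost entry greater than 4); 5 is bumped to row 2. 5 is appended to row 2. The new tableau is [[1, 3, 4], [2, 5]].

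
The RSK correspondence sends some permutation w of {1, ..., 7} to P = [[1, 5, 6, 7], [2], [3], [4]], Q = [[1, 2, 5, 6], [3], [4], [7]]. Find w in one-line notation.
Reverse RSK: for i = n, n-1, ..., 1, locate i in Q, remove the corresponding corner cell from P, and reverse-bump its entry up through P; the value ejected from row 1 is w(i).

So w = 4 5 3 2 6 7 1.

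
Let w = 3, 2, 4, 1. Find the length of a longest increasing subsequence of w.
2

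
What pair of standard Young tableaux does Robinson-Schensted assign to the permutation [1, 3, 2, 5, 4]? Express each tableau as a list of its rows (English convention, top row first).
P = [[1, 2, 4], [3, 5]], Q = [[1, 2, 4], [3, 5]]

Insert each entry of the permutation into P by Schensted row insertion, recording in Q the position of each new cell.

After inserting 1: P = [[1]].
After inserting 3: P = [[1, 3]].
After inserting 2: P = [[1, 2], [3]].
After inserting 5: P = [[1, 2, 5], [3]].
After inserting 4: P = [[1, 2, 4], [3, 5]].

So P = [[1, 2, 4], [3, 5]], Q = [[1, 2, 4], [3, 5]].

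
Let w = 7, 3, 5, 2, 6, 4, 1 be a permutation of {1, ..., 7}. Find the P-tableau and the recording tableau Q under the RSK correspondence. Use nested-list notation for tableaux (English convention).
P = [[1, 4, 6], [2, 5], [3], [7]], Q = [[1, 3, 5], [2, 6], [4], [7]]

Insert each entry of the permutation into P by Schensted row insertion, recording in Q the position of each new cell.

Insert 7: appended to row 1. P = [[7]].
Insert 3: 3 bumps 7 from row 1; 7 starts row 2. P = [[3], [7]].
Insert 5: appended to row 1. P = [[3, 5], [7]].
Insert 2: 2 bumps 3 from row 1; 3 bumps 7 from row 2; 7 starts row 3. P = [[2, 5], [3], [7]].
Insert 6: appended to row 1. P = [[2, 5, 6], [3], [7]].
Insert 4: 4 bumps 5 from row 1; 5 appends to row 2. P = [[2, 4, 6], [3, 5], [7]].
Insert 1: 1 bumps 2 from row 1; 2 bumps 3 from row 2; 3 bumps 7 from row 3; 7 starts row 4. P = [[1, 4, 6], [2, 5], [3], [7]].

So P = [[1, 4, 6], [2, 5], [3], [7]], Q = [[1, 3, 5], [2, 6], [4], [7]].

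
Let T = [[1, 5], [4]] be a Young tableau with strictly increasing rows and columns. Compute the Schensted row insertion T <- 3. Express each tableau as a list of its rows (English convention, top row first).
In row 1, 3 replaces 5 (the leftmost entry greater than 3); 5 is bumped to row 2. 5 is appended to row 2. The new tableau is [[1, 3], [4, 5]].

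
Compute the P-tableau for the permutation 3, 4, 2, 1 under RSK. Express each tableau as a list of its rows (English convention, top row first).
Insert 3: appended to row 1. P = [[3]].
Insert 4: appended to row 1. P = [[3, 4]].
Insert 2: 2 bumps 3 from row 1; 3 starts row 2. P = [[2, 4], [3]].
Insert 1: 1 bumps 2 from row 1; 2 bumps 3 from row 2; 3 starts row 3. P = [[1, 4], [2], [3]].

So P = [[1, 4], [2], [3]].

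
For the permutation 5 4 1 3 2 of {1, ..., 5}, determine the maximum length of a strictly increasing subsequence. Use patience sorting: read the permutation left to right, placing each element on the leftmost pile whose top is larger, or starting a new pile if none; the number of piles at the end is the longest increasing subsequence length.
2

5: new pile. tops = [5]
4: onto pile 1 (replacing 5). tops = [4]
1: onto pile 1 (replacing 4). tops = [1]
3: new pile. tops = [1, 3]
2: onto pile 2 (replacing 3). tops = [1, 2]

2 piles, so the longest increasing subsequence has length 2.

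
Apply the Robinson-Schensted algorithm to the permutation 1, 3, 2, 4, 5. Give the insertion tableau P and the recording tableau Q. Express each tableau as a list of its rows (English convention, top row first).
Insert each entry of the permutation into P by Schensted row insertion, recording in Q the position of each new cell.

Insert 1: appended to row 1. P = [[1]], Q = [[1]].
Insert 3: appended to row 1. P = [[1, 3]], Q = [[1, 2]].
Insert 2: 2 bumps 3 from row 1; 3 starts row 2. P = [[1, 2], [3]], Q = [[1, 2], [3]].
Insert 4: appended to row 1. P = [[1, 2, 4], [3]], Q = [[1, 2, 4], [3]].
Insert 5: appended to row 1. P = [[1, 2, 4, 5], [3]], Q = [[1, 2, 4, 5], [3]].

So P = [[1, 2, 4, 5], [3]], Q = [[1, 2, 4, 5], [3]].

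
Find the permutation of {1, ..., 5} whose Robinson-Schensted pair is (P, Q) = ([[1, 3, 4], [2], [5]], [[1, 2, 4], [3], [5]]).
Reverse RSK: for i = n, n-1, ..., 1, locate i in Q, remove the corresponding corner cell from P, and reverse-bump its entry up through P; the value ejected from row 1 is w(i).

So w = 2 5 3 4 1.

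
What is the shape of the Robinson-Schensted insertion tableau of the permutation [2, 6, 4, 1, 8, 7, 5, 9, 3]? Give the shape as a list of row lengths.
RSK row insertion gives P = [[1, 3, 5, 9], [2, 4], [6, 7], [8]], which has shape [4, 2, 2, 1].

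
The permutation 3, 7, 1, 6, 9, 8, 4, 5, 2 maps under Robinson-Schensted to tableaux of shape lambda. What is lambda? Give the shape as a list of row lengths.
[3, 3, 2, 1]

Row-insert each entry into an empty tableau.

After inserting 3: P = [[3]].
After inserting 7: P = [[3, 7]].
After inserting 1: P = [[1, 7], [3]].
After inserting 6: P = [[1, 6], [3, 7]].
After inserting 9: P = [[1, 6, 9], [3, 7]].
After inserting 8: P = [[1, 6, 8], [3, 7, 9]].
After inserting 4: P = [[1, 4, 8], [3, 6, 9], [7]].
After inserting 5: P = [[1, 4, 5], [3, 6, 8], [7, 9]].
After inserting 2: P = [[1, 2, 5], [3, 4, 8], [6, 9], [7]].

The final insertion tableau P = [[1, 2, 5], [3, 4, 8], [6, 9], [7]] has shape [3, 3, 2, 1].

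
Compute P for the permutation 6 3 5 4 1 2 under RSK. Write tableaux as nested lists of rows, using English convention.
P = [[1, 2], [3, 4], [5], [6]]

After inserting 6: P = [[6]].
After inserting 3: P = [[3], [6]].
After inserting 5: P = [[3, 5], [6]].
After inserting 4: P = [[3, 4], [5], [6]].
After inserting 1: P = [[1, 4], [3], [5], [6]].
After inserting 2: P = [[1, 2], [3, 4], [5], [6]].

So P = [[1, 2], [3, 4], [5], [6]].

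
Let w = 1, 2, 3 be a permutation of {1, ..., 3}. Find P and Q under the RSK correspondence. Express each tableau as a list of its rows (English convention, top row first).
P = [[1, 2, 3]], Q = [[1, 2, 3]]

Insert each entry of the permutation into P by Schensted row insertion, recording in Q the position of each new cell.

Insert 1: appended to row 1. P = [[1]].
Insert 2: appended to row 1. P = [[1, 2]].
Insert 3: appended to row 1. P = [[1, 2, 3]].

So P = [[1, 2, 3]], Q = [[1, 2, 3]].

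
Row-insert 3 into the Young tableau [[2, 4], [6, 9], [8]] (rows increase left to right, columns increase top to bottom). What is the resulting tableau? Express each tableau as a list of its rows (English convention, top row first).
[[2, 3], [4, 9], [6], [8]]

In row 1, 3 replaces 4 (the leftmost entry greater than 3); 4 is bumped to row 2. In row 2, 4 replaces 6 (the leftmost entry greater than 4); 6 is bumped to row 3. In row 3, 6 replaces 8 (the leftmost entry greater than 6); 8 is bumped to row 4. 8 starts a new row 4. The new tableau is [[2, 3], [4, 9], [6], [8]].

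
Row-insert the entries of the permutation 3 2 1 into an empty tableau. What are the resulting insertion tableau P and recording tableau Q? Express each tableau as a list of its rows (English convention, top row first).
Insert each entry of the permutation into P by Schensted row insertion, recording in Q the position of each new cell.

Insert 3: appended to row 1. P = [[3]].
Insert 2: 2 bumps 3 from row 1; 3 starts row 2. P = [[2], [3]].
Insert 1: 1 bumps 2 from row 1; 2 bumps 3 from row 2; 3 starts row 3. P = [[1], [2], [3]].

So P = [[1], [2], [3]], Q = [[1], [2], [3]].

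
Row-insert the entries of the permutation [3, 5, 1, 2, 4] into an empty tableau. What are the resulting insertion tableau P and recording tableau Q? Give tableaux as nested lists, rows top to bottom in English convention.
P = [[1, 2, 4], [3, 5]], Q = [[1, 2, 5], [3, 4]]

Insert each entry of the permutation into P by Schensted row insertion, recording in Q the position of each new cell.

Insert 3: appended to row 1. P = [[3]], Q = [[1]].
Insert 5: appended to row 1. P = [[3, 5]], Q = [[1, 2]].
Insert 1: 1 bumps 3 from row 1; 3 starts row 2. P = [[1, 5], [3]], Q = [[1, 2], [3]].
Insert 2: 2 bumps 5 from row 1; 5 appends to row 2. P = [[1, 2], [3, 5]], Q = [[1, 2], [3, 4]].
Insert 4: appended to row 1. P = [[1, 2, 4], [3, 5]], Q = [[1, 2, 5], [3, 4]].

So P = [[1, 2, 4], [3, 5]], Q = [[1, 2, 5], [3, 4]].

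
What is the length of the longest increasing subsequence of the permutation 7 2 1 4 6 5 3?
3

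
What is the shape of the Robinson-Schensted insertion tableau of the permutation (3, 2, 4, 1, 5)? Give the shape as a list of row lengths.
[3, 1, 1]

Row-insert each entry into an empty tableau.

After inserting 3: P = [[3]].
After inserting 2: P = [[2], [3]].
After inserting 4: P = [[2, 4], [3]].
After inserting 1: P = [[1, 4], [2], [3]].
After inserting 5: P = [[1, 4, 5], [2], [3]].

The final insertion tableau P = [[1, 4, 5], [2], [3]] has shape [3, 1, 1].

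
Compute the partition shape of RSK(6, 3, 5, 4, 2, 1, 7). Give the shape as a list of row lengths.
[3, 1, 1, 1, 1]

RSK row insertion gives P = [[1, 4, 7], [2], [3], [5], [6]], which has shape [3, 1, 1, 1, 1].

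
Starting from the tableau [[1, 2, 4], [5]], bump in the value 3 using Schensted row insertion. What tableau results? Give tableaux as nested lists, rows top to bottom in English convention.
[[1, 2, 3], [4], [5]]

In row 1, 3 replaces 4 (the leftmost entry greater than 3); 4 is bumped to row 2. In row 2, 4 replaces 5 (the leftmost entry greater than 4); 5 is bumped to row 3. 5 starts a new row 3. The new tableau is [[1, 2, 3], [4], [5]].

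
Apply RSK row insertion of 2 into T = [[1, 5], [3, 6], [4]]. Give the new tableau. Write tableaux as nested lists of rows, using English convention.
[[1, 2], [3, 5], [4, 6]]

In row 1, 2 replaces 5 (the leftmost entry greater than 2); 5 is bumped to row 2. In row 2, 5 replaces 6 (the leftmost entry greater than 5); 6 is bumped to row 3. 6 is appended to row 3. The new tableau is [[1, 2], [3, 5], [4, 6]].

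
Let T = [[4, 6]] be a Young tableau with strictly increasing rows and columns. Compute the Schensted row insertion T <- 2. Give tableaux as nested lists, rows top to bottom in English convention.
In row 1, 2 replaces 4 (the leftmost entry greater than 2); 4 is bumped to row 2. 4 starts a new row 2. The new tableau is [[2, 6], [4]].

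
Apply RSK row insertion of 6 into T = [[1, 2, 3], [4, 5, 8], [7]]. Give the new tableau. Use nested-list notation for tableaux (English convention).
[[1, 2, 3, 6], [4, 5, 8], [7]]

6 is larger than every entry of row 1, so it is appended to row 1. The new tableau is [[1, 2, 3, 6], [4, 5, 8], [7]].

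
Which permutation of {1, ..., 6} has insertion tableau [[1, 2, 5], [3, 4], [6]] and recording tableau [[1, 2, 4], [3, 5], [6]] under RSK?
3 4 1 6 5 2

Reverse RSK: for i = n, n-1, ..., 1, locate i in Q, remove the corresponding corner cell from P, and reverse-bump its entry up through P; the value ejected from row 1 is w(i).

So w = 3 4 1 6 5 2.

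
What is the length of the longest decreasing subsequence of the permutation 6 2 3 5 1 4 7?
3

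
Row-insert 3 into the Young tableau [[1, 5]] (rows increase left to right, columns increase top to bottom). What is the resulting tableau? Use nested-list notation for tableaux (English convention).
[[1, 3], [5]]

In row 1, 3 replaces 5 (the leftmost entry greater than 3); 5 is bumped to row 2. 5 starts a new row 2. The new tableau is [[1, 3], [5]].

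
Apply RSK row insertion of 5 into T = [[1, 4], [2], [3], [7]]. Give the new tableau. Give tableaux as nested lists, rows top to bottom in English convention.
5 is larger than every entry of row 1, so it is appended to row 1. The new tableau is [[1, 4, 5], [2], [3], [7]].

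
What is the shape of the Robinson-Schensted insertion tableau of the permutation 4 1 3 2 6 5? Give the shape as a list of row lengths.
[3, 2, 1]

Row-insert each entry into an empty tableau.

After inserting 4: P = [[4]].
After inserting 1: P = [[1], [4]].
After inserting 3: P = [[1, 3], [4]].
After inserting 2: P = [[1, 2], [3], [4]].
After inserting 6: P = [[1, 2, 6], [3], [4]].
After inserting 5: P = [[1, 2, 5], [3, 6], [4]].

The final insertion tableau P = [[1, 2, 5], [3, 6], [4]] has shape [3, 2, 1].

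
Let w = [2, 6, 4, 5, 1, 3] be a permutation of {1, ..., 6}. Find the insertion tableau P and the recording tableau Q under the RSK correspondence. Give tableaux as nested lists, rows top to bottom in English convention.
Insert each entry of the permutation into P by Schensted row insertion, recording in Q the position of each new cell.

Insert 2: appended to row 1. P = [[2]], Q = [[1]].
Insert 6: appended to row 1. P = [[2, 6]], Q = [[1, 2]].
Insert 4: 4 bumps 6 from row 1; 6 starts row 2. P = [[2, 4], [6]], Q = [[1, 2], [3]].
Insert 5: appended to row 1. P = [[2, 4, 5], [6]], Q = [[1, 2, 4], [3]].
Insert 1: 1 bumps 2 from row 1; 2 bumps 6 from row 2; 6 starts row 3. P = [[1, 4, 5], [2], [6]], Q = [[1, 2, 4], [3], [5]].
Insert 3: 3 bumps 4 from row 1; 4 appends to row 2. P = [[1, 3, 5], [2, 4], [6]], Q = [[1, 2, 4], [3, 6], [5]].

So P = [[1, 3, 5], [2, 4], [6]], Q = [[1, 2, 4], [3, 6], [5]].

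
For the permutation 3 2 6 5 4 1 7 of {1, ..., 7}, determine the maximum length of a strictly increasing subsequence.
3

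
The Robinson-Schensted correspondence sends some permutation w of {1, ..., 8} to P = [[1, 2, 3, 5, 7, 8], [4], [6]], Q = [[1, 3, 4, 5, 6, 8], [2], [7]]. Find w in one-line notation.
Reverse RSK: for i = n, n-1, ..., 1, locate i in Q, remove the corresponding corner cell from P, and reverse-bump its entry up through P; the value ejected from row 1 is w(i).

So w = 6 1 2 4 5 7 3 8.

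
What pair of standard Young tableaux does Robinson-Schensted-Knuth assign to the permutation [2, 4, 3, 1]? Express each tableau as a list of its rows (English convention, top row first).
P = [[1, 3], [2], [4]], Q = [[1, 2], [3], [4]]

Insert each entry of the permutation into P by Schensted row insertion, recording in Q the position of each new cell.

Insert 2: appended to row 1. P = [[2]].
Insert 4: appended to row 1. P = [[2, 4]].
Insert 3: 3 bumps 4 from row 1; 4 starts row 2. P = [[2, 3], [4]].
Insert 1: 1 bumps 2 from row 1; 2 bumps 4 from row 2; 4 starts row 3. P = [[1, 3], [2], [4]].

So P = [[1, 3], [2], [4]], Q = [[1, 2], [3], [4]].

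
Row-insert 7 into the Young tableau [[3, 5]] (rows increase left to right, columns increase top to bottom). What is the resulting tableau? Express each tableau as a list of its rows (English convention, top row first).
7 is larger than every entry of row 1, so it is appended to row 1. The new tableau is [[3, 5, 7]].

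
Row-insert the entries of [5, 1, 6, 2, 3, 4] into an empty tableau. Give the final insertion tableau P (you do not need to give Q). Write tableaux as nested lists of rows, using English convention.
P = [[1, 2, 3, 4], [5, 6]]

Insert 5: appended to row 1. P = [[5]].
Insert 1: 1 bumps 5 from row 1; 5 starts row 2. P = [[1], [5]].
Insert 6: appended to row 1. P = [[1, 6], [5]].
Insert 2: 2 bumps 6 from row 1; 6 appends to row 2. P = [[1, 2], [5, 6]].
Insert 3: appended to row 1. P = [[1, 2, 3], [5, 6]].
Insert 4: appended to row 1. P = [[1, 2, 3, 4], [5, 6]].

So P = [[1, 2, 3, 4], [5, 6]].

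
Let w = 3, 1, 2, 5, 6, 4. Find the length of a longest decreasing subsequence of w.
2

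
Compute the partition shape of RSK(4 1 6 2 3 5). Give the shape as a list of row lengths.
Row-insert each entry into an empty tableau.

After inserting 4: P = [[4]].
After inserting 1: P = [[1], [4]].
After inserting 6: P = [[1, 6], [4]].
After inserting 2: P = [[1, 2], [4, 6]].
After inserting 3: P = [[1, 2, 3], [4, 6]].
After inserting 5: P = [[1, 2, 3, 5], [4, 6]].

The final insertion tableau P = [[1, 2, 3, 5], [4, 6]] has shape [4, 2].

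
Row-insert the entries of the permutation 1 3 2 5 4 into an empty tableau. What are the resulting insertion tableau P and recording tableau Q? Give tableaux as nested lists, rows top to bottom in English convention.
Insert each entry of the permutation into P by Schensted row insertion, recording in Q the position of each new cell.

Insert 1: appended to row 1. P = [[1]].
Insert 3: appended to row 1. P = [[1, 3]].
Insert 2: 2 bumps 3 from row 1; 3 starts row 2. P = [[1, 2], [3]].
Insert 5: appended to row 1. P = [[1, 2, 5], [3]].
Insert 4: 4 bumps 5 from row 1; 5 appends to row 2. P = [[1, 2, 4], [3, 5]].

So P = [[1, 2, 4], [3, 5]], Q = [[1, 2, 4], [3, 5]].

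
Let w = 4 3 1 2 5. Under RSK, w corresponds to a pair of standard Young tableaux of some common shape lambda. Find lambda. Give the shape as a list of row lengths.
[3, 1, 1]

Row-insert each entry into an empty tableau.

After inserting 4: P = [[4]].
After inserting 3: P = [[3], [4]].
After inserting 1: P = [[1], [3], [4]].
After inserting 2: P = [[1, 2], [3], [4]].
After inserting 5: P = [[1, 2, 5], [3], [4]].

The final insertion tableau P = [[1, 2, 5], [3], [4]] has shape [3, 1, 1].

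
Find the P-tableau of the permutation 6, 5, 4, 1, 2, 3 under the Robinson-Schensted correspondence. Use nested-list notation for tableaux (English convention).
P = [[1, 2, 3], [4], [5], [6]]

After inserting 6: P = [[6]].
After inserting 5: P = [[5], [6]].
After inserting 4: P = [[4], [5], [6]].
After inserting 1: P = [[1], [4], [5], [6]].
After inserting 2: P = [[1, 2], [4], [5], [6]].
After inserting 3: P = [[1, 2, 3], [4], [5], [6]].

So P = [[1, 2, 3], [4], [5], [6]].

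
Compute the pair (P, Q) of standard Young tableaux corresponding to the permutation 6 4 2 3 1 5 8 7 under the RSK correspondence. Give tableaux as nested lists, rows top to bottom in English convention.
Insert each entry of the permutation into P by Schensted row insertion, recording in Q the position of each new cell.

Insert 6: appended to row 1. P = [[6]], Q = [[1]].
Insert 4: 4 bumps 6 from row 1; 6 starts row 2. P = [[4], [6]], Q = [[1], [2]].
Insert 2: 2 bumps 4 from row 1; 4 bumps 6 from row 2; 6 starts row 3. P = [[2], [4], [6]], Q = [[1], [2], [3]].
Insert 3: appended to row 1. P = [[2, 3], [4], [6]], Q = [[1, 4], [2], [3]].
Insert 1: 1 bumps 2 from row 1; 2 bumps 4 from row 2; 4 bumps 6 from row 3; 6 starts row 4. P = [[1, 3], [2], [4], [6]], Q = [[1, 4], [2], [3], [5]].
Insert 5: appended to row 1. P = [[1, 3, 5], [2], [4], [6]], Q = [[1, 4, 6], [2], [3], [5]].
Insert 8: appended to row 1. P = [[1, 3, 5, 8], [2], [4], [6]], Q = [[1, 4, 6, 7], [2], [3], [5]].
Insert 7: 7 bumps 8 from row 1; 8 appends to row 2. P = [[1, 3, 5, 7], [2, 8], [4], [6]], Q = [[1, 4, 6, 7], [2, 8], [3], [5]].

So P = [[1, 3, 5, 7], [2, 8], [4], [6]], Q = [[1, 4, 6, 7], [2, 8], [3], [5]].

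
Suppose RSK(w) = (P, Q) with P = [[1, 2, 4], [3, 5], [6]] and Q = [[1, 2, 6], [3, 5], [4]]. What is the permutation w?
3 6 5 1 2 4

Reverse the RSK construction: for i from n down to 1, find the cell of Q containing i, remove the entry at that cell from P, and reverse-bump it up through P; the value ejected from row 1 is w(i).

Step i=6: Q has 6 at row 1, column 3; remove that cell from P, ejecting 4. So w(6) = 4. P is now [[1, 2], [3, 5], [6]].
Step i=5: Q has 5 at row 2, column 2; remove 5 from row 2 of P and reverse-bump: 5 enters row 1 and ejects 2. So w(5) = 2. P is now [[1, 5], [3], [6]].
Step i=4: Q has 4 at row 3, column 1; remove 6 from row 3 of P and reverse-bump: 6 enters row 2 and ejects 3; 3 enters row 1 and ejects 1. So w(4) = 1. P is now [[3, 5], [6]].
Step i=3: Q has 3 at row 2, column 1; remove 6 from row 2 of P and reverse-bump: 6 enters row 1 and ejects 5. So w(3) = 5. P is now [[3, 6]].
Step i=2: Q has 2 at row 1, column 2; remove that cell from P, ejecting 6. So w(2) = 6. P is now [[3]].
Step i=1: Q has 1 at row 1, column 1; remove that cell from P, ejecting 3. So w(1) = 3. P is now [].

So w = 3 6 5 1 2 4.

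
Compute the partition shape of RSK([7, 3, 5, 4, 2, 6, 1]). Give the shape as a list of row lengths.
Row-insert each entry into an empty tableau.

After inserting 7: P = [[7]].
After inserting 3: P = [[3], [7]].
After inserting 5: P = [[3, 5], [7]].
After inserting 4: P = [[3, 4], [5], [7]].
After inserting 2: P = [[2, 4], [3], [5], [7]].
After inserting 6: P = [[2, 4, 6], [3], [5], [7]].
After inserting 1: P = [[1, 4, 6], [2], [3], [5], [7]].

The final insertion tableau P = [[1, 4, 6], [2], [3], [5], [7]] has shape [3, 1, 1, 1, 1].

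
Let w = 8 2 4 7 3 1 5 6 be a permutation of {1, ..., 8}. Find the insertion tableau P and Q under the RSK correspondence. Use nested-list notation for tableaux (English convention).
P = [[1, 3, 5, 6], [2, 7], [4], [8]], Q = [[1, 3, 4, 8], [2, 7], [5], [6]]

Insert each entry of the permutation into P by Schensted row insertion, recording in Q the position of each new cell.

After inserting 8: P = [[8]].
After inserting 2: P = [[2], [8]].
After inserting 4: P = [[2, 4], [8]].
After inserting 7: P = [[2, 4, 7], [8]].
After inserting 3: P = [[2, 3, 7], [4], [8]].
After inserting 1: P = [[1, 3, 7], [2], [4], [8]].
After inserting 5: P = [[1, 3, 5], [2, 7], [4], [8]].
After inserting 6: P = [[1, 3, 5, 6], [2, 7], [4], [8]].

So P = [[1, 3, 5, 6], [2, 7], [4], [8]], Q = [[1, 3, 4, 8], [2, 7], [5], [6]].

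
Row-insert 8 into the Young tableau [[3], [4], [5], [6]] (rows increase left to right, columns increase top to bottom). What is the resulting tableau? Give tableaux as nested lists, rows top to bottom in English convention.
8 is larger than every entry of row 1, so it is appended to row 1. The new tableau is [[3, 8], [4], [5], [6]].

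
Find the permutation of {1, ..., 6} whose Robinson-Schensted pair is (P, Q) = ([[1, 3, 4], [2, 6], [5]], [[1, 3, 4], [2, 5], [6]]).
Reverse the RSK construction: for i from n down to 1, find the cell of Q containing i, remove the entry at that cell from P, and reverse-bump it up through P; the value ejected from row 1 is w(i).

Step i=6: Q has 6 at row 3, column 1; remove 5 from row 3 of P and reverse-bump: 5 enters row 2 and ejects 2; 2 enters row 1 and ejects 1. So w(6) = 1. P is now [[2, 3, 4], [5, 6]].
Step i=5: Q has 5 at row 2, column 2; remove 6 from row 2 of P and reverse-bump: 6 enters row 1 and ejects 4. So w(5) = 4. P is now [[2, 3, 6], [5]].
Step i=4: Q has 4 at row 1, column 3; remove that cell from P, ejecting 6. So w(4) = 6. P is now [[2, 3], [5]].
Step i=3: Q has 3 at row 1, column 2; remove that cell from P, ejecting 3. So w(3) = 3. P is now [[2], [5]].
Step i=2: Q has 2 at row 2, column 1; remove 5 from row 2 of P and reverse-bump: 5 enters row 1 and ejects 2. So w(2) = 2. P is now [[5]].
Step i=1: Q has 1 at row 1, column 1; remove that cell from P, ejecting 5. So w(1) = 5. P is now [].

So w = 5 2 3 6 4 1.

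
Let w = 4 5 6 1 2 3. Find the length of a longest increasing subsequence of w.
3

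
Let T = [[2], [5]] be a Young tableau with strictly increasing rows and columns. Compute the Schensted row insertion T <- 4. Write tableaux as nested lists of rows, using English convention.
[[2, 4], [5]]

4 is larger than every entry of row 1, so it is appended to row 1. The new tableau is [[2, 4], [5]].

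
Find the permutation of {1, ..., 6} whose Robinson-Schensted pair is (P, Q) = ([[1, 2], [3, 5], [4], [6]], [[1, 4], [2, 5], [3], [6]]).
6 4 1 5 3 2

Reverse the RSK construction: for i from n down to 1, find the cell of Q containing i, remove the entry at that cell from P, and reverse-bump it up through P; the value ejected from row 1 is w(i).

Step i=6: Q has 6 at row 4, column 1; remove 6 from row 4 of P and reverse-bump: 6 enters row 3 and ejects 4; 4 enters row 2 and ejects 3; 3 enters row 1 and ejects 2. So w(6) = 2. P is now [[1, 3], [4, 5], [6]].
Step i=5: Q has 5 at row 2, column 2; remove 5 from row 2 of P and reverse-bump: 5 enters row 1 and ejects 3. So w(5) = 3. P is now [[1, 5], [4], [6]].
Step i=4: Q has 4 at row 1, column 2; remove that cell from P, ejecting 5. So w(4) = 5. P is now [[1], [4], [6]].
Step i=3: Q has 3 at row 3, column 1; remove 6 from row 3 of P and reverse-bump: 6 enters row 2 and ejects 4; 4 enters row 1 and ejects 1. So w(3) = 1. P is now [[4], [6]].
Step i=2: Q has 2 at row 2, column 1; remove 6 from row 2 of P and reverse-bump: 6 enters row 1 and ejects 4. So w(2) = 4. P is now [[6]].
Step i=1: Q has 1 at row 1, column 1; remove that cell from P, ejecting 6. So w(1) = 6. P is now [].

So w = 6 4 1 5 3 2.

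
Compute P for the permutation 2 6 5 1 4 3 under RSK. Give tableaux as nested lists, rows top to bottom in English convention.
Insert 2: appended to row 1. P = [[2]].
Insert 6: appended to row 1. P = [[2, 6]].
Insert 5: 5 bumps 6 from row 1; 6 starts row 2. P = [[2, 5], [6]].
Insert 1: 1 bumps 2 from row 1; 2 bumps 6 from row 2; 6 starts row 3. P = [[1, 5], [2], [6]].
Insert 4: 4 bumps 5 from row 1; 5 appends to row 2. P = [[1, 4], [2, 5], [6]].
Insert 3: 3 bumps 4 from row 1; 4 bumps 5 from row 2; 5 bumps 6 from row 3; 6 starts row 4. P = [[1, 3], [2, 4], [5], [6]].

So P = [[1, 3], [2, 4], [5], [6]].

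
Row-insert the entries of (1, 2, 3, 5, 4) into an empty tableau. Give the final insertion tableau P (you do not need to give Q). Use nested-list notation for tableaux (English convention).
Insert 1: appended to row 1. P = [[1]].
Insert 2: appended to row 1. P = [[1, 2]].
Insert 3: appended to row 1. P = [[1, 2, 3]].
Insert 5: appended to row 1. P = [[1, 2, 3, 5]].
Insert 4: 4 bumps 5 from row 1; 5 starts row 2. P = [[1, 2, 3, 4], [5]].

So P = [[1, 2, 3, 4], [5]].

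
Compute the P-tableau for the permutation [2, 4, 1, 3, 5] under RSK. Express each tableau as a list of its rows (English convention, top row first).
P = [[1, 3, 5], [2, 4]]

Insert 2: appended to row 1. P = [[2]].
Insert 4: appended to row 1. P = [[2, 4]].
Insert 1: 1 bumps 2 from row 1; 2 starts row 2. P = [[1, 4], [2]].
Insert 3: 3 bumps 4 from row 1; 4 appends to row 2. P = [[1, 3], [2, 4]].
Insert 5: appended to row 1. P = [[1, 3, 5], [2, 4]].

So P = [[1, 3, 5], [2, 4]].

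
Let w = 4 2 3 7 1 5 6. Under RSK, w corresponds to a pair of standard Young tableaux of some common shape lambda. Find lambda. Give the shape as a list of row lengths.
Row-insert each entry into an empty tableau.

After inserting 4: P = [[4]].
After inserting 2: P = [[2], [4]].
After inserting 3: P = [[2, 3], [4]].
After inserting 7: P = [[2, 3, 7], [4]].
After inserting 1: P = [[1, 3, 7], [2], [4]].
After inserting 5: P = [[1, 3, 5], [2, 7], [4]].
After inserting 6: P = [[1, 3, 5, 6], [2, 7], [4]].

The final insertion tableau P = [[1, 3, 5, 6], [2, 7], [4]] has shape [4, 2, 1].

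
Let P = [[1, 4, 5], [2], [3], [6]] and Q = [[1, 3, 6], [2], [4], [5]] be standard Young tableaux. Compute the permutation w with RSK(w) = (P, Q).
6 3 4 2 1 5

Reverse the RSK construction: for i from n down to 1, find the cell of Q containing i, remove the entry at that cell from P, and reverse-bump it up through P; the value ejected from row 1 is w(i).

Step i=6: Q has 6 at row 1, column 3; remove that cell from P, ejecting 5. So w(6) = 5. P is now [[1, 4], [2], [3], [6]].
Step i=5: Q has 5 at row 4, column 1; remove 6 from row 4 of P and reverse-bump: 6 enters row 3 and ejects 3; 3 enters row 2 and ejects 2; 2 enters row 1 and ejects 1. So w(5) = 1. P is now [[2, 4], [3], [6]].
Step i=4: Q has 4 at row 3, column 1; remove 6 from row 3 of P and reverse-bump: 6 enters row 2 and ejects 3; 3 enters row 1 and ejects 2. So w(4) = 2. P is now [[3, 4], [6]].
Step i=3: Q has 3 at row 1, column 2; remove that cell from P, ejecting 4. So w(3) = 4. P is now [[3], [6]].
Step i=2: Q has 2 at row 2, column 1; remove 6 from row 2 of P and reverse-bump: 6 enters row 1 and ejects 3. So w(2) = 3. P is now [[6]].
Step i=1: Q has 1 at row 1, column 1; remove that cell from P, ejecting 6. So w(1) = 6. P is now [].

So w = 6 3 4 2 1 5.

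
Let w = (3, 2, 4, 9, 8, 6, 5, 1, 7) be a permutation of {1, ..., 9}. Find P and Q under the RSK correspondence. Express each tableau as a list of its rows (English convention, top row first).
P = [[1, 4, 5, 7], [2, 6], [3], [8], [9]], Q = [[1, 3, 4, 9], [2, 5], [6], [7], [8]]

Insert each entry of the permutation into P by Schensted row insertion, recording in Q the position of each new cell.

Insert 3: appended to row 1. P = [[3]].
Insert 2: 2 bumps 3 from row 1; 3 starts row 2. P = [[2], [3]].
Insert 4: appended to row 1. P = [[2, 4], [3]].
Insert 9: appended to row 1. P = [[2, 4, 9], [3]].
Insert 8: 8 bumps 9 from row 1; 9 appends to row 2. P = [[2, 4, 8], [3, 9]].
Insert 6: 6 bumps 8 from row 1; 8 bumps 9 from row 2; 9 starts row 3. P = [[2, 4, 6], [3, 8], [9]].
Insert 5: 5 bumps 6 from row 1; 6 bumps 8 from row 2; 8 bumps 9 from row 3; 9 starts row 4. P = [[2, 4, 5], [3, 6], [8], [9]].
Insert 1: 1 bumps 2 from row 1; 2 bumps 3 from row 2; 3 bumps 8 from row 3; 8 bumps 9 from row 4; 9 starts row 5. P = [[1, 4, 5], [2, 6], [3], [8], [9]].
Insert 7: appended to row 1. P = [[1, 4, 5, 7], [2, 6], [3], [8], [9]].

So P = [[1, 4, 5, 7], [2, 6], [3], [8], [9]], Q = [[1, 3, 4, 9], [2, 5], [6], [7], [8]].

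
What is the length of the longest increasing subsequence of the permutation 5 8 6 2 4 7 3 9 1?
4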